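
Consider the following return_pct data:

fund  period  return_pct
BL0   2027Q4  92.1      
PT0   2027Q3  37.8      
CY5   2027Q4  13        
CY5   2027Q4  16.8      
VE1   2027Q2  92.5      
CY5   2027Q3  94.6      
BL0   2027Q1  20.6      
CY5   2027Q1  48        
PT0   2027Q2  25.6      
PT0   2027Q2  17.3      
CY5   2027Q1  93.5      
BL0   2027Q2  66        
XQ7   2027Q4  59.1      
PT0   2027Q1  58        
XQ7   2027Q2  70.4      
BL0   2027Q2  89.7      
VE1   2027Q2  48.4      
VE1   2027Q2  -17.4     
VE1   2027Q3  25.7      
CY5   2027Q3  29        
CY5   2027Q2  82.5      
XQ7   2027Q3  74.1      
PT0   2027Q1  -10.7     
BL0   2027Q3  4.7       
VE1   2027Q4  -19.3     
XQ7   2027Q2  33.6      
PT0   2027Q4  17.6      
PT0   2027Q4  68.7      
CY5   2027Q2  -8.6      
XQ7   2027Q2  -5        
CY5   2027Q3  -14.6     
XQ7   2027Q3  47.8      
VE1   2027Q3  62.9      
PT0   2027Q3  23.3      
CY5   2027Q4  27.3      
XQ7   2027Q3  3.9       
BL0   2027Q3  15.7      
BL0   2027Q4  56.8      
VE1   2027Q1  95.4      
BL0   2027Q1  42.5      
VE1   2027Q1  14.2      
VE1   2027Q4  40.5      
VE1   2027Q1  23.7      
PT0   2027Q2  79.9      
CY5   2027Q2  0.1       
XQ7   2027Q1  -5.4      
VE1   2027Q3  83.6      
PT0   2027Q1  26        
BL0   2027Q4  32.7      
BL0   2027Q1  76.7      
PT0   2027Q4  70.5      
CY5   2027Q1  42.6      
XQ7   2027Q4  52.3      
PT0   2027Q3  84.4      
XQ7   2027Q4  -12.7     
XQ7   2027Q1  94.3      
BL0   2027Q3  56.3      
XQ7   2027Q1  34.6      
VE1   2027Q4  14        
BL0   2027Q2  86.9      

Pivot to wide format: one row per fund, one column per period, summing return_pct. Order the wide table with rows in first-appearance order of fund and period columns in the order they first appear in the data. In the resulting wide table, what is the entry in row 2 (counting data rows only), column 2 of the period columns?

145.5

With rows in first-appearance order of fund, row 2 is fund=PT0. period columns in first-appearance order: 2027Q4, 2027Q3, 2027Q2, 2027Q1; column 2 is 2027Q3.
Long rows with fund=PT0, period=2027Q3: 37.8 + 23.3 + 84.4 = 145.5.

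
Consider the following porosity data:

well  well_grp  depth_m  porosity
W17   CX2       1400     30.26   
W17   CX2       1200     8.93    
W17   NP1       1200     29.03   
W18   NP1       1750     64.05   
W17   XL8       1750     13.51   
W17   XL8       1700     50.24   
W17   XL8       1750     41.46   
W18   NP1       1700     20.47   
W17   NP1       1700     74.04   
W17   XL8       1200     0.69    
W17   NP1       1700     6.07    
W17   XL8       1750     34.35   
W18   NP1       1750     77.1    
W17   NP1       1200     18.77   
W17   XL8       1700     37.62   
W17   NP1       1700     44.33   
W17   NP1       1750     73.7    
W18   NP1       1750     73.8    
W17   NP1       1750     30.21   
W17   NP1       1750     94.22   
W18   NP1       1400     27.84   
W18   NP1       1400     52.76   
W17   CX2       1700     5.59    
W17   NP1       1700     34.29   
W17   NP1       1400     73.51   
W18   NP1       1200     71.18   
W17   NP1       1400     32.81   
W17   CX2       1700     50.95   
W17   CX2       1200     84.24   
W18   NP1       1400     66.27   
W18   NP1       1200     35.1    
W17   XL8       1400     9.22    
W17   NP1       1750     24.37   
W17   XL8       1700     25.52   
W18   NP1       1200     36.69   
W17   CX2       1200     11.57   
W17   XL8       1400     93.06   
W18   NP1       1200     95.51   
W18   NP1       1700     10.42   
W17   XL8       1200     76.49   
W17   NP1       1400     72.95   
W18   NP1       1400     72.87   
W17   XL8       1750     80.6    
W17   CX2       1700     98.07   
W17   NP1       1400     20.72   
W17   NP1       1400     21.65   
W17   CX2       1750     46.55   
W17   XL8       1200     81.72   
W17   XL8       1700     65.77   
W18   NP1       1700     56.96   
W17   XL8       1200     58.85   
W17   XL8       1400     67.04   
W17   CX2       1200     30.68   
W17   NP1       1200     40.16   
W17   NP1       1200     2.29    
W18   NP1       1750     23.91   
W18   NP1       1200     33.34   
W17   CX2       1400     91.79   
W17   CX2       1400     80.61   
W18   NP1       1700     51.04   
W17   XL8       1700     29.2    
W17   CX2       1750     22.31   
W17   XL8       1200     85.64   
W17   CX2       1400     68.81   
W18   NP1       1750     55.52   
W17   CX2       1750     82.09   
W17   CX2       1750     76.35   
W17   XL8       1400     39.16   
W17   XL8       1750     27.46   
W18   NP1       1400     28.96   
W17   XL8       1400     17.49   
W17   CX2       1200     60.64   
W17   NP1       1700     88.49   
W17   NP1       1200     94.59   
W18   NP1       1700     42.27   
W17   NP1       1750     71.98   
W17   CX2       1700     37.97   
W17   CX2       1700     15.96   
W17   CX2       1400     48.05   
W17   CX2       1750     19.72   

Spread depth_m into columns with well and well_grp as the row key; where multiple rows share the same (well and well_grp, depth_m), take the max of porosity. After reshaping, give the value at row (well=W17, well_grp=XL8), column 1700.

65.77

Rows with well=W17, well_grp=XL8 and depth_m=1700: porosity values are 50.24, 37.62, 25.52, 65.77, 29.2.
max(50.24, 37.62, 25.52, 65.77, 29.2) = 65.77.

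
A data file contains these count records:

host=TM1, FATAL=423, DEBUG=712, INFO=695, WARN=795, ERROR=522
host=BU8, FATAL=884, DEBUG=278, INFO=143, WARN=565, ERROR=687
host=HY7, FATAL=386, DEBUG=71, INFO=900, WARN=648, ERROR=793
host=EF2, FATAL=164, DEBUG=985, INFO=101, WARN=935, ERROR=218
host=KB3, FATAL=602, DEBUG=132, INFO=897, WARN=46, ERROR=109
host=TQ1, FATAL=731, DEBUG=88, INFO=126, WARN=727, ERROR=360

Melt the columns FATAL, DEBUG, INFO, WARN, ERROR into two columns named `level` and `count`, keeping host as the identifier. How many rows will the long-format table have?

6 host values × 5 melted columns = 30 rows.

30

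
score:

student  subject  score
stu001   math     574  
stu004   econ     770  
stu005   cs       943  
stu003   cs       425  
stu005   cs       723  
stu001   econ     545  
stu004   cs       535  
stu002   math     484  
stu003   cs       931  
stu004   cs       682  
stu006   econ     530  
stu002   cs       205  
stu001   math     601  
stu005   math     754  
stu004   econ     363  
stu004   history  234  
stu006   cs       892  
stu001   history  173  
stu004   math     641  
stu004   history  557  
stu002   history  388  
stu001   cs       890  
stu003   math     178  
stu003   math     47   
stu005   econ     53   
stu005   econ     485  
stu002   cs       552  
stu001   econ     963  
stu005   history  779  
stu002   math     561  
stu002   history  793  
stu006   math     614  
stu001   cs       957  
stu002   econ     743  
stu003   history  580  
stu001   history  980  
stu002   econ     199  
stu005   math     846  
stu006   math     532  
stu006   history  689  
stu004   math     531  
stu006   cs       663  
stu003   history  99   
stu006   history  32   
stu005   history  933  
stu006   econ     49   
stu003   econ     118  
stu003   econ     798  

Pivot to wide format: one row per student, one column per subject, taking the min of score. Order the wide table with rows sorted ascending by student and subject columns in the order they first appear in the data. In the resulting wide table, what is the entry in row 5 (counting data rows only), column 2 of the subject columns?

With rows sorted ascending by student, row 5 is student=stu005. subject columns in first-appearance order: math, econ, cs, history; column 2 is econ.
Long rows with student=stu005, subject=econ: min(53, 485) = 53.

53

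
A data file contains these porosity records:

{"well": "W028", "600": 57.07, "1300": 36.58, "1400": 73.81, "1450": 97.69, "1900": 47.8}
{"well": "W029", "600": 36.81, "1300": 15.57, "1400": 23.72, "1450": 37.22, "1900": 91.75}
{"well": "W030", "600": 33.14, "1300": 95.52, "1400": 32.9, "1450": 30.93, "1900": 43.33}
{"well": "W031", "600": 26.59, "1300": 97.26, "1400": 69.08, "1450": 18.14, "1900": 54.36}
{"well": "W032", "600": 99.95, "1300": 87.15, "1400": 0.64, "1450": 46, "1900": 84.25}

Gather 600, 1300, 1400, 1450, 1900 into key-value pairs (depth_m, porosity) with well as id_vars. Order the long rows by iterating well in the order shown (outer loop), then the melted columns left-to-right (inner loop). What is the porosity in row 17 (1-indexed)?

25 rows total (5 × 5). Row 17: index ⌊(17-1)/5⌋ = 3 into well → W031; (17-1) mod 5 = 1 into the melted columns → 1300.
So row 17 is (W031, 1300, 97.26); porosity = 97.26.

97.26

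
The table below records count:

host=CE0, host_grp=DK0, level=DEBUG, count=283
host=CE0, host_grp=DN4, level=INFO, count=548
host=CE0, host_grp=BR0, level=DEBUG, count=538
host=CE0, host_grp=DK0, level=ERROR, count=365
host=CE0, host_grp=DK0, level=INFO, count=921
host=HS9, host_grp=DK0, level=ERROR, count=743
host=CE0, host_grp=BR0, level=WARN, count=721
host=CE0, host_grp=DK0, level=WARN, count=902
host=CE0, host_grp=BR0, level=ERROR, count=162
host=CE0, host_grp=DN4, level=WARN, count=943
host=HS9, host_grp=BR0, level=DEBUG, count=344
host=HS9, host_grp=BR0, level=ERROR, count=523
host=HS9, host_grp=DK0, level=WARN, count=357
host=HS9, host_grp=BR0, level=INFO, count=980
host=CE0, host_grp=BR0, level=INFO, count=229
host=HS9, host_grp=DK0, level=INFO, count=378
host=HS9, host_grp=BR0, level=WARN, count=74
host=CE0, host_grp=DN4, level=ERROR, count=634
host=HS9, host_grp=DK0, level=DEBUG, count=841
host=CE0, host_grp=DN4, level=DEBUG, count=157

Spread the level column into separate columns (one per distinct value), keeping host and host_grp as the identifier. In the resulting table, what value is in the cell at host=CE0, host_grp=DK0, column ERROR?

365

Wide layout: rows indexed by host and host_grp, columns are the 4 distinct level values (DEBUG, INFO, ERROR, WARN).
Cell (host=CE0, host_grp=DK0, level=ERROR) draws from the long row where host=CE0, host_grp=DK0 and level=ERROR, which has count=365.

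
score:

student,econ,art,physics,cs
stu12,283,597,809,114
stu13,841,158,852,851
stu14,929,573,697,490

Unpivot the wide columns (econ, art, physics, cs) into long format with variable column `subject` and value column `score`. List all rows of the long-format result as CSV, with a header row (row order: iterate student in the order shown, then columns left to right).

Each (student, column) pair becomes one row: 3 × 4 = 12 rows.
For example, (stu12, econ) → score=283.

student,subject,score
stu12,econ,283
stu12,art,597
stu12,physics,809
stu12,cs,114
stu13,econ,841
stu13,art,158
stu13,physics,852
stu13,cs,851
stu14,econ,929
stu14,art,573
stu14,physics,697
stu14,cs,490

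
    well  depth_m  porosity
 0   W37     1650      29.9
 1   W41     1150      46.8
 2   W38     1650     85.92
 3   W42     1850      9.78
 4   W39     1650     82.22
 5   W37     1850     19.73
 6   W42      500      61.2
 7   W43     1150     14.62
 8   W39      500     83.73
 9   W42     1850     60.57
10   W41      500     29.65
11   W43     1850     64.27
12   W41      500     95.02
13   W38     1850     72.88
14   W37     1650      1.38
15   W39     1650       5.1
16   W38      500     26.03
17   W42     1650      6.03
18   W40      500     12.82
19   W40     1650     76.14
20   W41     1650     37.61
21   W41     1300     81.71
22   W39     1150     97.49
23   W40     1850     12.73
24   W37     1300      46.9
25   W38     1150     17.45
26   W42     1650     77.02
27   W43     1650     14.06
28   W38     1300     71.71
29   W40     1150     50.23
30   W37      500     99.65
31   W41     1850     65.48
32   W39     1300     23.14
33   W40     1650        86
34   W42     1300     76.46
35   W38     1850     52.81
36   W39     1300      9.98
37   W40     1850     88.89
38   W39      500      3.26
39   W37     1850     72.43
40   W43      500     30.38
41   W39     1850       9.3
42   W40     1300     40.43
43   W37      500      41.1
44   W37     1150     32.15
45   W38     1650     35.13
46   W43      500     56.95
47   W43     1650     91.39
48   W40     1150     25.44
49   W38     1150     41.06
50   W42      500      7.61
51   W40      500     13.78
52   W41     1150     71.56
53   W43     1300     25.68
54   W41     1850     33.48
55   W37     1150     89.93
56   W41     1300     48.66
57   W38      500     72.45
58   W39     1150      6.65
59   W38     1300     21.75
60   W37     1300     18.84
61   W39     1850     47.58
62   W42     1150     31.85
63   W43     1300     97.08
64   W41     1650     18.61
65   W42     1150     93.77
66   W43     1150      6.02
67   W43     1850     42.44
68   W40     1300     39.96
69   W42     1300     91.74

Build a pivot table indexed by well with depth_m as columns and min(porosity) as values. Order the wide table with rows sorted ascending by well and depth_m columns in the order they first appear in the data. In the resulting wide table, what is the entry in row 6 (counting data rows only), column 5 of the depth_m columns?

76.46

With rows sorted ascending by well, row 6 is well=W42. depth_m columns in first-appearance order: 1650, 1150, 1850, 500, 1300; column 5 is 1300.
Long rows with well=W42, depth_m=1300: min(76.46, 91.74) = 76.46.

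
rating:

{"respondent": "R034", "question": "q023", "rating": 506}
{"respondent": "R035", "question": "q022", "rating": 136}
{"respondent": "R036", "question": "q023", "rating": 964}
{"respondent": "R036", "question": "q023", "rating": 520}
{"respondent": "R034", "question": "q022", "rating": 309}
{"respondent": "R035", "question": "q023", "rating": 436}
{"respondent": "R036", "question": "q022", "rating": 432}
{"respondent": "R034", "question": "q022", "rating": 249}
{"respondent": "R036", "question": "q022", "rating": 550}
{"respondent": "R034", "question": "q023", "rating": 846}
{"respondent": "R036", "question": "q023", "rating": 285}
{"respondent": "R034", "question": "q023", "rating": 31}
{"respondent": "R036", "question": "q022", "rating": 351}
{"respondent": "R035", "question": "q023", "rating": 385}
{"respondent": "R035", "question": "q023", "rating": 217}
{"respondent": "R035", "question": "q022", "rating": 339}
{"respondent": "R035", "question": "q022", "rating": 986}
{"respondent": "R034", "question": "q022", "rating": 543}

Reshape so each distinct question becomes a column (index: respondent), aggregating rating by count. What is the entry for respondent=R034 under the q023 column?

3

Rows with respondent=R034 and question=q023: rating values are 506, 846, 31.
3 rows match — count = 3.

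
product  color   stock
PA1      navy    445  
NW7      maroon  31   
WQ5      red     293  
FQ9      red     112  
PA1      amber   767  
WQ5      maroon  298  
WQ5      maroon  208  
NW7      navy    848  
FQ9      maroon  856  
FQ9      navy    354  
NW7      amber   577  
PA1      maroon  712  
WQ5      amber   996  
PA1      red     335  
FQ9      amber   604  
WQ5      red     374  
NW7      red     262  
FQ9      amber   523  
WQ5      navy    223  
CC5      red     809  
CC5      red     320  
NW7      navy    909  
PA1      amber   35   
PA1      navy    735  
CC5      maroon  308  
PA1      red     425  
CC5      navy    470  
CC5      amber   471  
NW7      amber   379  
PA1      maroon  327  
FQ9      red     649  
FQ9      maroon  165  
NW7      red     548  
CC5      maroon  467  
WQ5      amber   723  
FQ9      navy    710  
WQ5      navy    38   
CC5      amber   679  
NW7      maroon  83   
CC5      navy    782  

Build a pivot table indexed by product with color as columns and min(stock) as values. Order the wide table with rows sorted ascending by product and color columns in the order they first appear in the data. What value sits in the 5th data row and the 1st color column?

38

With rows sorted ascending by product, row 5 is product=WQ5. color columns in first-appearance order: navy, maroon, red, amber; column 1 is navy.
Long rows with product=WQ5, color=navy: min(223, 38) = 38.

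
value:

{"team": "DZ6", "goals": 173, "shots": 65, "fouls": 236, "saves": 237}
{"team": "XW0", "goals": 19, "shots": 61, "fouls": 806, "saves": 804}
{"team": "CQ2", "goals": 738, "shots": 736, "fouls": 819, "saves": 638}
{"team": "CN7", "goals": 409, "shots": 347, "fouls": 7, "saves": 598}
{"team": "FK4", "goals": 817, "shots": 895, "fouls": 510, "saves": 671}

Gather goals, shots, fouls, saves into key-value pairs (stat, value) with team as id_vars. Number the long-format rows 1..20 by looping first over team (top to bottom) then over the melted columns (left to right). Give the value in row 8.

20 rows total (5 × 4). Row 8: index ⌊(8-1)/4⌋ = 1 into team → XW0; (8-1) mod 4 = 3 into the melted columns → saves.
So row 8 is (XW0, saves, 804); value = 804.

804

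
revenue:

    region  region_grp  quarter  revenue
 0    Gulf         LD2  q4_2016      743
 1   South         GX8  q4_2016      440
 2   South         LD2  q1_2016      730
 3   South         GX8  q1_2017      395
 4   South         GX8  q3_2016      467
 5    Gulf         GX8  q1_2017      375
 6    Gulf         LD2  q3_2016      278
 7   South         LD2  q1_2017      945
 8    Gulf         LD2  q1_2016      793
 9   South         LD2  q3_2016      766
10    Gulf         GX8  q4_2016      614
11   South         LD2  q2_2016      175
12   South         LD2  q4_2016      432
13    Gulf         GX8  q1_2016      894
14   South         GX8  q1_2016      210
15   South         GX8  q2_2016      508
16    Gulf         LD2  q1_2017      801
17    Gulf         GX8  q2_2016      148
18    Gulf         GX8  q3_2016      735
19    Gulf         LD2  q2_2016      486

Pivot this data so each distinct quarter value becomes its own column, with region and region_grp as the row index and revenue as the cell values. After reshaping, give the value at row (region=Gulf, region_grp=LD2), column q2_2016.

486

Wide layout: rows indexed by region and region_grp, columns are the 5 distinct quarter values (q4_2016, q1_2016, q1_2017, q3_2016, q2_2016).
Cell (region=Gulf, region_grp=LD2, quarter=q2_2016) draws from the long row where region=Gulf, region_grp=LD2 and quarter=q2_2016, which has revenue=486.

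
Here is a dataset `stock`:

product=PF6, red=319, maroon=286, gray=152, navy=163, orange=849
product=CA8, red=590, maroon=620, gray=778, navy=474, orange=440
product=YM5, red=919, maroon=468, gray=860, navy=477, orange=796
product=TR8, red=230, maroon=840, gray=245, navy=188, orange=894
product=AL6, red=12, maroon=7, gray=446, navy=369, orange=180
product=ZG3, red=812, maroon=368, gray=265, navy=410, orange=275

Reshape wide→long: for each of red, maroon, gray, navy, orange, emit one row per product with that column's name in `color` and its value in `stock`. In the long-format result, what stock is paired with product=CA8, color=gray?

Unpivoting turns each (product, wide-column) pair into one long row.
The wide cell at row CA8, column gray holds 778, so the long row (CA8, gray) has stock=778.

778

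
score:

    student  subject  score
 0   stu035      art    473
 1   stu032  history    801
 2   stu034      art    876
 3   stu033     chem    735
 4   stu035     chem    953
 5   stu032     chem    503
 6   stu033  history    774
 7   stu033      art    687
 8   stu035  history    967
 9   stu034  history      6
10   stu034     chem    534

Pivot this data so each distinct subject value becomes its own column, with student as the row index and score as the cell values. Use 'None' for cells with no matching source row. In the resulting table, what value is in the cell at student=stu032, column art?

None

No long-format row has student=stu032 and subject=art, so the cell is None.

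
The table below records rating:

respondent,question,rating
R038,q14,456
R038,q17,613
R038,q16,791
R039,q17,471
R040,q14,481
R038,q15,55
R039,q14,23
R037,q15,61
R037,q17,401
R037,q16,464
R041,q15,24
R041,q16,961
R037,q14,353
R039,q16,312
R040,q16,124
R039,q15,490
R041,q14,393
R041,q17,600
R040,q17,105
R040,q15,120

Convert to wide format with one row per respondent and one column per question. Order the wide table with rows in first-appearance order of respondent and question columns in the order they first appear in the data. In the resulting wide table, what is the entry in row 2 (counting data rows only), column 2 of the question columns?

471

With rows in first-appearance order of respondent, row 2 is respondent=R039. question columns in first-appearance order: q14, q17, q16, q15; column 2 is q17.
Long rows with respondent=R039, question=q17: rating = 471.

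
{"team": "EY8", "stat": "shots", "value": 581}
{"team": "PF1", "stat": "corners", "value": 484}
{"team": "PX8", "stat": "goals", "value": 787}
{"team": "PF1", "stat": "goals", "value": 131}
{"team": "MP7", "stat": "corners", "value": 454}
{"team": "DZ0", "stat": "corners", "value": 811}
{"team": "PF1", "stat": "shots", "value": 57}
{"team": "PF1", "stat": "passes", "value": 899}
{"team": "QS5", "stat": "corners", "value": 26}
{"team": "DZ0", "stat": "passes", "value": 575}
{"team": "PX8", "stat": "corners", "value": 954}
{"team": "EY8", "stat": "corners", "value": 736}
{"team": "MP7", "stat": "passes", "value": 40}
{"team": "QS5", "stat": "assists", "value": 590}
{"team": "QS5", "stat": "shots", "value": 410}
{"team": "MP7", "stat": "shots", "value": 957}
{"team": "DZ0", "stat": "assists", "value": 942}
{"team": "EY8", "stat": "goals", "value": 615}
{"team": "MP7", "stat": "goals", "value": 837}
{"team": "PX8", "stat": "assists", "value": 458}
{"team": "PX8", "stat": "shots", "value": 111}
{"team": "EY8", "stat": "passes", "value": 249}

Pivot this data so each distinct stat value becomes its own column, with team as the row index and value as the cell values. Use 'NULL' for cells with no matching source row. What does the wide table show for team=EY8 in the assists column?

No long-format row has team=EY8 and stat=assists, so the cell is NULL.

NULL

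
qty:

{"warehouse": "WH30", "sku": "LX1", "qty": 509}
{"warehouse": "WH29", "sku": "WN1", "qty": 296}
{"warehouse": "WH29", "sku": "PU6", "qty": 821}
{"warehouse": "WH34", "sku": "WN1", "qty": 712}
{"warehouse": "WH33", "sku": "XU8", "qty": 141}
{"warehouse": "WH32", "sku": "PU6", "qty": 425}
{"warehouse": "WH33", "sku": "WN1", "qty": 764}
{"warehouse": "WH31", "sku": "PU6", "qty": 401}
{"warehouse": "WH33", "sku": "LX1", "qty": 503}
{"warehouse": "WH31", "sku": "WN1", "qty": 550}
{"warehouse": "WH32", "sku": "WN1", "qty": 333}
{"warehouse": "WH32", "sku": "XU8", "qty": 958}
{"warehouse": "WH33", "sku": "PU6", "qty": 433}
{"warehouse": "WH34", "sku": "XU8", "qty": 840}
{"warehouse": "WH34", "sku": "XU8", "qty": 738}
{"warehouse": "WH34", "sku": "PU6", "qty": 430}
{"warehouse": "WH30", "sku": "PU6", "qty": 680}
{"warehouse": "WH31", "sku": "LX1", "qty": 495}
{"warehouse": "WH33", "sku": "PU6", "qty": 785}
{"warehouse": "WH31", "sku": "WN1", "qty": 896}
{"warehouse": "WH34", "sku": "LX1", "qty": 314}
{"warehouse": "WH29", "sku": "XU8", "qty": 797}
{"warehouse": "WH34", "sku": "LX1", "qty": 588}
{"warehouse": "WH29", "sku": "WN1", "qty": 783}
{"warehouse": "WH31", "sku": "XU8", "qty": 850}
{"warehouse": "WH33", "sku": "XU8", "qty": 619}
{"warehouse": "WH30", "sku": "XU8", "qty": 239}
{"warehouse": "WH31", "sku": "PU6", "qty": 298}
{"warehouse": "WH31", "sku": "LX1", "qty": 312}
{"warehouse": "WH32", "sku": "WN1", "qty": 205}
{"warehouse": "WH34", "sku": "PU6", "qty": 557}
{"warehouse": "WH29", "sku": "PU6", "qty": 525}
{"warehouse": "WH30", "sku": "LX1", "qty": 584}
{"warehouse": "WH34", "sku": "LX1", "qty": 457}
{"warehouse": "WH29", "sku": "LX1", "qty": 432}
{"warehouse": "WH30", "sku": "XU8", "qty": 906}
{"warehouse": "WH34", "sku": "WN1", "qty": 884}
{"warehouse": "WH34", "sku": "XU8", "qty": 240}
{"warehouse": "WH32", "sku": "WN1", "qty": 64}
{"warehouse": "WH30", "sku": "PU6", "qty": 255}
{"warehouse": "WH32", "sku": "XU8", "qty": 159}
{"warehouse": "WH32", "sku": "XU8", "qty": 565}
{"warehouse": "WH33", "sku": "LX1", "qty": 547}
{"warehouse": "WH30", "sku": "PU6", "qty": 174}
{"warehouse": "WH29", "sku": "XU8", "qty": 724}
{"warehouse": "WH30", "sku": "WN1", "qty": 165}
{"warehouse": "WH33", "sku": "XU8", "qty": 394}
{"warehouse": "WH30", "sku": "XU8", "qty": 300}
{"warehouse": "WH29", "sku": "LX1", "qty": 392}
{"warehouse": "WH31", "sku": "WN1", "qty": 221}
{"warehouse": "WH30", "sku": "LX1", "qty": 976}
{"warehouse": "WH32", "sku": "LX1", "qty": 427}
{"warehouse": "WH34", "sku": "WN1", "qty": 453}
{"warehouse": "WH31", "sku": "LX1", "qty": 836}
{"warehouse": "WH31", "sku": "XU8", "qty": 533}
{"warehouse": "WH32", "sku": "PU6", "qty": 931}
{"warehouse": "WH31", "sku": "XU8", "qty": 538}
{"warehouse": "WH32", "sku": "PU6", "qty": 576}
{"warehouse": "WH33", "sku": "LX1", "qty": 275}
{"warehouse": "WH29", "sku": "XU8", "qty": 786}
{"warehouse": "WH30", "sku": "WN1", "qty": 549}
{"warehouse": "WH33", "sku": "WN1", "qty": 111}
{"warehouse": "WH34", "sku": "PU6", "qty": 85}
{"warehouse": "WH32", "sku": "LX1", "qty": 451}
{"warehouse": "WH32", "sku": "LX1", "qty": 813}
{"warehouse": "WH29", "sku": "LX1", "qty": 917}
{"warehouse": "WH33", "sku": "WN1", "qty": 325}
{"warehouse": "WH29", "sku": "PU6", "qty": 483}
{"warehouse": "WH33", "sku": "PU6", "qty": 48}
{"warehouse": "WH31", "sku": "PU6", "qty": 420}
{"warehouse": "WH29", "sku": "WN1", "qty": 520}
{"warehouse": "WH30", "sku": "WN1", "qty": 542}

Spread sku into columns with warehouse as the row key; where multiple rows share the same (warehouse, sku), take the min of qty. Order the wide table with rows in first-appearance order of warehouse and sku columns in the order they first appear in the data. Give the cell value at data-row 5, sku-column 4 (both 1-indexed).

With rows in first-appearance order of warehouse, row 5 is warehouse=WH32. sku columns in first-appearance order: LX1, WN1, PU6, XU8; column 4 is XU8.
Long rows with warehouse=WH32, sku=XU8: min(958, 159, 565) = 159.

159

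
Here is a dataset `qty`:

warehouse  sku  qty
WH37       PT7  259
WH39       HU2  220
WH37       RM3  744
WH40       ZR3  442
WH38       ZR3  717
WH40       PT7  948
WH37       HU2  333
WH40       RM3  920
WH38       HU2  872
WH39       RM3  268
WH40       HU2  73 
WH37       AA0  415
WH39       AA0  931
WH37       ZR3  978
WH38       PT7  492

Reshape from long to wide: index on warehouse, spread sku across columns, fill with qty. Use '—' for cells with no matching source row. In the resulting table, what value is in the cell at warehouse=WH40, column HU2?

73

The long row with warehouse=WH40, sku=HU2 has qty=73.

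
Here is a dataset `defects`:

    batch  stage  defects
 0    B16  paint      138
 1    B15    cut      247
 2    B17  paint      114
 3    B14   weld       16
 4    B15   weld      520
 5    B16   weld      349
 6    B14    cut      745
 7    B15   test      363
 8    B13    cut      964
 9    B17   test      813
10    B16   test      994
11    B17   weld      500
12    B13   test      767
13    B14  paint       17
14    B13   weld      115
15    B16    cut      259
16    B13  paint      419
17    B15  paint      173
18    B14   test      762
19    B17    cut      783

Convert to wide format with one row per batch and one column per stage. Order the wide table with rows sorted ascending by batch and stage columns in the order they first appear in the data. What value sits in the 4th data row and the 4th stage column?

With rows sorted ascending by batch, row 4 is batch=B16. stage columns in first-appearance order: paint, cut, weld, test; column 4 is test.
Long rows with batch=B16, stage=test: defects = 994.

994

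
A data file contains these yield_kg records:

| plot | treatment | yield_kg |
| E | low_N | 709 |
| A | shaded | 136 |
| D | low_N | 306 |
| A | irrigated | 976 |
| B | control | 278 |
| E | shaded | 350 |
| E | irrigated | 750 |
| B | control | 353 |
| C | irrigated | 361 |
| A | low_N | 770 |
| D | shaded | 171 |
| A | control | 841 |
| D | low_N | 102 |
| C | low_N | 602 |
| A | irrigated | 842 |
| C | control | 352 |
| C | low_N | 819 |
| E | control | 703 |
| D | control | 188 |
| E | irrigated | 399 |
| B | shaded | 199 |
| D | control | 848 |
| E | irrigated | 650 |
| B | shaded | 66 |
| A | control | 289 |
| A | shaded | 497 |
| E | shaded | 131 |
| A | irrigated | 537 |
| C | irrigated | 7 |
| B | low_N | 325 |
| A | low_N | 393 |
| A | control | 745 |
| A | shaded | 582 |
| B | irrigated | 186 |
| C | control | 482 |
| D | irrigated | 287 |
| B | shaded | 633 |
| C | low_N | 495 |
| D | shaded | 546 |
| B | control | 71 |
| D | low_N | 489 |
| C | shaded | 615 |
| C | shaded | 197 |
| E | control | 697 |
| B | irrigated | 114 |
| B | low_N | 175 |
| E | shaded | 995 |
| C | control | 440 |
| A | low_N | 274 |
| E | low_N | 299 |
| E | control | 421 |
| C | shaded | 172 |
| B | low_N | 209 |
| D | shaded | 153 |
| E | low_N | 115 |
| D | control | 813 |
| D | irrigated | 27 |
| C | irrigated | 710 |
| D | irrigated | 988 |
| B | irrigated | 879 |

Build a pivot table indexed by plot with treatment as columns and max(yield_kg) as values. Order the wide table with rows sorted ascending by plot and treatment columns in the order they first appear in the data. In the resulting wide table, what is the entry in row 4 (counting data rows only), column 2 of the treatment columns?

With rows sorted ascending by plot, row 4 is plot=D. treatment columns in first-appearance order: low_N, shaded, irrigated, control; column 2 is shaded.
Long rows with plot=D, treatment=shaded: max(171, 546, 153) = 546.

546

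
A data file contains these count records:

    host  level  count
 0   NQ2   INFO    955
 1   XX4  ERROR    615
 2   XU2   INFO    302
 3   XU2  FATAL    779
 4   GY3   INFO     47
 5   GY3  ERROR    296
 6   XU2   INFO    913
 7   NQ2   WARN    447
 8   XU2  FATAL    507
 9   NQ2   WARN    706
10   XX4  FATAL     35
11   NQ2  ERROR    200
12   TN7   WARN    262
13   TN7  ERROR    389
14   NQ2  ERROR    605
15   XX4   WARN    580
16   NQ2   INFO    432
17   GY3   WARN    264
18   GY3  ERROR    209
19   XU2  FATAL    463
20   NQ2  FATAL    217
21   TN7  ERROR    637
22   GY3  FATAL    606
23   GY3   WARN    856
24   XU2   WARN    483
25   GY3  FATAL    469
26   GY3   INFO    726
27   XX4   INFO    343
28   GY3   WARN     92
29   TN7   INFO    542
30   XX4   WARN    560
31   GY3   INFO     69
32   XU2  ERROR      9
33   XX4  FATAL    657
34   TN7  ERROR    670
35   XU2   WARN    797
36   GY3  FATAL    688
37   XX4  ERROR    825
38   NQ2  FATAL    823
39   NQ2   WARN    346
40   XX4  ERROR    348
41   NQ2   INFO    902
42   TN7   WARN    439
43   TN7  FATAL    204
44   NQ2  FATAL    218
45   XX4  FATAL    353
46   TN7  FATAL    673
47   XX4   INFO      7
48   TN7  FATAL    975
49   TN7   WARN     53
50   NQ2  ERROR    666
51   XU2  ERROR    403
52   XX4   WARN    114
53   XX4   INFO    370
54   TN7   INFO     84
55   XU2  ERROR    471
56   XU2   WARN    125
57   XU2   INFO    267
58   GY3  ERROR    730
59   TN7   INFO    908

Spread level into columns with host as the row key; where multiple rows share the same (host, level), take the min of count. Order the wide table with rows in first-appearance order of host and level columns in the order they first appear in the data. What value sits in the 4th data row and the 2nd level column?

With rows in first-appearance order of host, row 4 is host=GY3. level columns in first-appearance order: INFO, ERROR, FATAL, WARN; column 2 is ERROR.
Long rows with host=GY3, level=ERROR: min(296, 209, 730) = 209.

209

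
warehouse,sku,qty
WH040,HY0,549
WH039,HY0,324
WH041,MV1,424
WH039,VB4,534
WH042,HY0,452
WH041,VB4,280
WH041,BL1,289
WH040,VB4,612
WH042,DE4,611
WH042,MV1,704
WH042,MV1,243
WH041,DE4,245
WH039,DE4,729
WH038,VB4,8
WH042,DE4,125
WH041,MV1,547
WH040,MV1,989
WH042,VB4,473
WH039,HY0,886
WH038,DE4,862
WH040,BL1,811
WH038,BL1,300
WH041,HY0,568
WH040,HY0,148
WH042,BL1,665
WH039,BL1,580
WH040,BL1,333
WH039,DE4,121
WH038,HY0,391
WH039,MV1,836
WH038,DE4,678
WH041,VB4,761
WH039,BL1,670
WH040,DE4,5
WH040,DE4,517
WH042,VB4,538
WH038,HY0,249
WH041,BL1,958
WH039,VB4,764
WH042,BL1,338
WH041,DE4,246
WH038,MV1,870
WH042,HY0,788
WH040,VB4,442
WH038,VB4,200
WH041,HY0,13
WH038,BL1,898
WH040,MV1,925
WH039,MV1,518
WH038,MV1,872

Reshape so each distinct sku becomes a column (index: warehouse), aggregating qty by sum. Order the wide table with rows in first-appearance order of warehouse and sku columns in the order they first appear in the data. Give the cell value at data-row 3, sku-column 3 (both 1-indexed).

1041

With rows in first-appearance order of warehouse, row 3 is warehouse=WH041. sku columns in first-appearance order: HY0, MV1, VB4, BL1, DE4; column 3 is VB4.
Long rows with warehouse=WH041, sku=VB4: 280 + 761 = 1041.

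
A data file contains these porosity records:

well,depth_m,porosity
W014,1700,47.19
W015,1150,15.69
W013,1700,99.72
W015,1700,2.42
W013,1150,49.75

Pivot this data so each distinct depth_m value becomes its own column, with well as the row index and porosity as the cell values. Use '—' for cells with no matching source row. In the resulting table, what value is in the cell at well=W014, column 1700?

The long row with well=W014, depth_m=1700 has porosity=47.19.

47.19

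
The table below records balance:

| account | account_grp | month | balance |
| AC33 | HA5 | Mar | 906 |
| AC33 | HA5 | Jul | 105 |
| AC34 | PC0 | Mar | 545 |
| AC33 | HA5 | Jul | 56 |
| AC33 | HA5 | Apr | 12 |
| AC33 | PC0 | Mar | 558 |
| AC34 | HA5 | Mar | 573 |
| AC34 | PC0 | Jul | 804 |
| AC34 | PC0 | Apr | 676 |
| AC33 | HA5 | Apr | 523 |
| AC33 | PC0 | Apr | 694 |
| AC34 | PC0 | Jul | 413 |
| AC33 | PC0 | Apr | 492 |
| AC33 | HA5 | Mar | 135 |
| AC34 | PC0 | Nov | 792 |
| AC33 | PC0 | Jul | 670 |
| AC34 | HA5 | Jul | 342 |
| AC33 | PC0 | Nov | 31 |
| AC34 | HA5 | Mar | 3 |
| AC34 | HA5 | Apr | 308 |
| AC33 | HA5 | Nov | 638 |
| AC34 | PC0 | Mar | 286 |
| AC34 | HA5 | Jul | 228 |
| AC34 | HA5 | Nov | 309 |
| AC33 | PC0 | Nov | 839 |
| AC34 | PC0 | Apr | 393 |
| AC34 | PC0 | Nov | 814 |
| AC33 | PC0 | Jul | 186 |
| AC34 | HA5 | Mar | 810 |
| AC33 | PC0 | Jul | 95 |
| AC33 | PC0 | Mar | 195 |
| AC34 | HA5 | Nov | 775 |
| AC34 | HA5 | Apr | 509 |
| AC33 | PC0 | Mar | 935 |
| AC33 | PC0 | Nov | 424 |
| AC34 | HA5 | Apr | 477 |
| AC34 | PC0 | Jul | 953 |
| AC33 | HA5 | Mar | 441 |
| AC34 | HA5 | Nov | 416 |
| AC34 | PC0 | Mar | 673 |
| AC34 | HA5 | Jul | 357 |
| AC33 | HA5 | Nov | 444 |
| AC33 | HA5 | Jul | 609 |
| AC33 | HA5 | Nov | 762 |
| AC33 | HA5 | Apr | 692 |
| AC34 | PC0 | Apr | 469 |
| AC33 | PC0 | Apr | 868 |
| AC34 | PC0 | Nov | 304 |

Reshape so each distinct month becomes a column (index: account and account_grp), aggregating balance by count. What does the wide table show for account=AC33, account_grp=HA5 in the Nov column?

Rows with account=AC33, account_grp=HA5 and month=Nov: balance values are 638, 444, 762.
3 rows match — count = 3.

3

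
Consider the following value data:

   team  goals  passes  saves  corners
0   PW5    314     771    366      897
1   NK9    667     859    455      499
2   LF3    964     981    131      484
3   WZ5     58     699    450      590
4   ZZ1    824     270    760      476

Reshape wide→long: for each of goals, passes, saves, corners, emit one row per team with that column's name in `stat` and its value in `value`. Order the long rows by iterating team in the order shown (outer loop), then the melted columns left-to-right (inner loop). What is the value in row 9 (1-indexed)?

20 rows total (5 × 4). Row 9: index ⌊(9-1)/4⌋ = 2 into team → LF3; (9-1) mod 4 = 0 into the melted columns → goals.
So row 9 is (LF3, goals, 964); value = 964.

964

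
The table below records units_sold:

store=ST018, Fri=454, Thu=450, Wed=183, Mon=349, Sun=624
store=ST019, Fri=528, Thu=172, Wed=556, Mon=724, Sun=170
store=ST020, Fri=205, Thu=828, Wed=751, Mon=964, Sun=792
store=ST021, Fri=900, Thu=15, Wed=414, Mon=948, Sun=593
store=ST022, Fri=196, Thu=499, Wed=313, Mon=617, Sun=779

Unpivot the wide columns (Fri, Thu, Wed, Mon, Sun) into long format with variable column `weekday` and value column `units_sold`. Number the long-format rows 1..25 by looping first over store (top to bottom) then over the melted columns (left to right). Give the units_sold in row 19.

948

25 rows total (5 × 5). Row 19: index ⌊(19-1)/5⌋ = 3 into store → ST021; (19-1) mod 5 = 3 into the melted columns → Mon.
So row 19 is (ST021, Mon, 948); units_sold = 948.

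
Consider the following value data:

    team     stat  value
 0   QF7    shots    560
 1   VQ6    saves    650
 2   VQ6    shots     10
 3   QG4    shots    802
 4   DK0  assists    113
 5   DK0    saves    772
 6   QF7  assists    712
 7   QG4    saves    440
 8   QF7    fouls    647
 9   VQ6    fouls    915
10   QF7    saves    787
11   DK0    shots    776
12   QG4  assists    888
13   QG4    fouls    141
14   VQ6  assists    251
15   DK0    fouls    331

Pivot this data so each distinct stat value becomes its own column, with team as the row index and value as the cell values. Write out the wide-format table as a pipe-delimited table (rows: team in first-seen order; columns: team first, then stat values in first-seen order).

Columns: team plus the 4 distinct stat values (shots, saves, assists, fouls).
For example, row QF7 column shots takes value=560 from the long row (QF7, shots).

| team | shots | saves | assists | fouls |
| QF7 | 560 | 787 | 712 | 647 |
| VQ6 | 10 | 650 | 251 | 915 |
| QG4 | 802 | 440 | 888 | 141 |
| DK0 | 776 | 772 | 113 | 331 |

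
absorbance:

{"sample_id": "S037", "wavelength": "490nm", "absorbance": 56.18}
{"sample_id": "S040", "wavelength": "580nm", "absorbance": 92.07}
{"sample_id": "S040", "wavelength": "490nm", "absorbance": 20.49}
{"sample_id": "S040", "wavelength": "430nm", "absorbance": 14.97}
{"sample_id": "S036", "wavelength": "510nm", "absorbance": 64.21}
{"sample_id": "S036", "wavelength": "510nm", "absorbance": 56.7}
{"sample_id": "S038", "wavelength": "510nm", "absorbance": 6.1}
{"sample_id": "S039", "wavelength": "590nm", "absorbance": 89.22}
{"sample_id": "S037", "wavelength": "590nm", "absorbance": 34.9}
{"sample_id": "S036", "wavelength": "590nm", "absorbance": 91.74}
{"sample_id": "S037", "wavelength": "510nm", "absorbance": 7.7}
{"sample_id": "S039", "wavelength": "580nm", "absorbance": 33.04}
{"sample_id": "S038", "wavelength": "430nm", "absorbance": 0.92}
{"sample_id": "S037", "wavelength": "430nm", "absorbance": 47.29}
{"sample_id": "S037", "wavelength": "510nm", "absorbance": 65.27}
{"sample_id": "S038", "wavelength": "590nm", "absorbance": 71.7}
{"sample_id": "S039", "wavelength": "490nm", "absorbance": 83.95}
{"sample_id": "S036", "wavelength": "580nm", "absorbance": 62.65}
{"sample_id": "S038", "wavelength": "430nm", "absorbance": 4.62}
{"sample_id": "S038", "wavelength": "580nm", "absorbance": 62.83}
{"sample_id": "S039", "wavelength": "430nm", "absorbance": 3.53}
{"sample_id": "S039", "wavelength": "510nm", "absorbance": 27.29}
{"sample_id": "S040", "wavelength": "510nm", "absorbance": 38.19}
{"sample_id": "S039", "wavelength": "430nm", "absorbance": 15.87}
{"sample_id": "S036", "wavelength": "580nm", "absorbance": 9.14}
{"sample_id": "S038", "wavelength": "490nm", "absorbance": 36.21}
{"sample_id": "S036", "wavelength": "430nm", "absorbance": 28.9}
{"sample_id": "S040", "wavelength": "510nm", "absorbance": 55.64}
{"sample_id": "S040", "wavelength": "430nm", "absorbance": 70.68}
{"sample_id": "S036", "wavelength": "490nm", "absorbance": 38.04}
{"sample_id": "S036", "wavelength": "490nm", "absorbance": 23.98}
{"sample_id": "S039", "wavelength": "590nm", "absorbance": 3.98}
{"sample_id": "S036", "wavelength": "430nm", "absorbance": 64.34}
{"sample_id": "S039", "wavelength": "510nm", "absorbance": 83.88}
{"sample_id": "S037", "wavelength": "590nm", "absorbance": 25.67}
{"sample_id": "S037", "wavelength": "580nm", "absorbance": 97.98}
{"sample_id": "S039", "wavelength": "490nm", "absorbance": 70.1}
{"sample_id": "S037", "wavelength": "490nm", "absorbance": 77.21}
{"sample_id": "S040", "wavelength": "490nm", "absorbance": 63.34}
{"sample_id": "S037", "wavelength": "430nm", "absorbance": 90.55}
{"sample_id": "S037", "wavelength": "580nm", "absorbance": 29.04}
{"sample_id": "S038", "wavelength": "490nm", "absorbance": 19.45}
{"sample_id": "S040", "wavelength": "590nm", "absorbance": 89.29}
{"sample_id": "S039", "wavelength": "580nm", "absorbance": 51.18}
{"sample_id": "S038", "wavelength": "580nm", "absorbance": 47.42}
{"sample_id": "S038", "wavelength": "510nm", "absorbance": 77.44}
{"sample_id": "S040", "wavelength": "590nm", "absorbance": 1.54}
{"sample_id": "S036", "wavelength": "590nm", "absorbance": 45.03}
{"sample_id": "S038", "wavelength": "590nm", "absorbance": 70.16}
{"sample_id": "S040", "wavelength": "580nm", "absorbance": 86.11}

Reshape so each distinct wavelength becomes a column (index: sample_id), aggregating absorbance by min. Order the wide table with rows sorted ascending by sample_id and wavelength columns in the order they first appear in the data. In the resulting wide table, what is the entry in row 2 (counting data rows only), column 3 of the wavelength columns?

With rows sorted ascending by sample_id, row 2 is sample_id=S037. wavelength columns in first-appearance order: 490nm, 580nm, 430nm, 510nm, 590nm; column 3 is 430nm.
Long rows with sample_id=S037, wavelength=430nm: min(47.29, 90.55) = 47.29.

47.29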